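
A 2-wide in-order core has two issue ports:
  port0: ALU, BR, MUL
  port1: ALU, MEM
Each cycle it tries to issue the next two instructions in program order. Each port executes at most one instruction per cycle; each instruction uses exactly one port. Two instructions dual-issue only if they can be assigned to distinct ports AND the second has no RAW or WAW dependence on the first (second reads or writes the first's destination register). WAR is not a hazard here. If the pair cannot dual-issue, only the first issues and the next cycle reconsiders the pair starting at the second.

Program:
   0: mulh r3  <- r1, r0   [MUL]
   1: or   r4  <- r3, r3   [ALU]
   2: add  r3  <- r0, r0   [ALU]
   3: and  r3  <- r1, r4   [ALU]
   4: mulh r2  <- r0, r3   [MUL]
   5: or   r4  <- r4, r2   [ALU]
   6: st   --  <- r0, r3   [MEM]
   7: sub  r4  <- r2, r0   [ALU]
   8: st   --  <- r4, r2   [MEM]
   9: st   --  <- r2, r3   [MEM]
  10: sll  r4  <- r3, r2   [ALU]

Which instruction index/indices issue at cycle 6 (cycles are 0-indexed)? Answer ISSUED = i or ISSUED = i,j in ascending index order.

ISSUED = 8

t=0 i0:mulh ; RAW r3
t=1 i1/i2:or/add ; pair
t=2 i3:and ; RAW r3
t=3 i4:mulh ; RAW r2
t=4 i5/i6:or/st ; pair
t=5 i7:sub ; RAW r4
t=6 i8:st ; no-port MEM/MEM
t=7 i9/i10:st/sll ; pair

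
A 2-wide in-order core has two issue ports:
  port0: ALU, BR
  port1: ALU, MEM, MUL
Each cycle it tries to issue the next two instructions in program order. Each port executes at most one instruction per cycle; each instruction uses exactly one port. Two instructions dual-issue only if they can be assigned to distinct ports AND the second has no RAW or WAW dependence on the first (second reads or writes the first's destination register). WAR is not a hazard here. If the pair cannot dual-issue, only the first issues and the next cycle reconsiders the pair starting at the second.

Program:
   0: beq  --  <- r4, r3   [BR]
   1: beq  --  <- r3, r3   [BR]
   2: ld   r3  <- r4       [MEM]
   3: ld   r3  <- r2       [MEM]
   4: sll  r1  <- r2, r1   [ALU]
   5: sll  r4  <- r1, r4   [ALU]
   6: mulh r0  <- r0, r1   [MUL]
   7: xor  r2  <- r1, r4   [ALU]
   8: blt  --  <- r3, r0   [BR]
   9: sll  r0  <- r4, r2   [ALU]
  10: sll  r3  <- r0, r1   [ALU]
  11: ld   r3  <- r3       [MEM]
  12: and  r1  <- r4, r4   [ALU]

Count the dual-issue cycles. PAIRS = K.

PAIRS = 5

#0 head=0: beq i0 no-port BR/BR
#1 head=1: beq ld i1,i2 dual
#2 head=3: ld sll i3,i4 dual
#3 head=5: sll mulh i5,i6 dual
#4 head=7: xor blt i7,i8 dual
#5 head=9: sll i9 RAW r0
#6 head=10: sll i10 RAW+WAW r3
#7 head=11: ld and i11,i12 dual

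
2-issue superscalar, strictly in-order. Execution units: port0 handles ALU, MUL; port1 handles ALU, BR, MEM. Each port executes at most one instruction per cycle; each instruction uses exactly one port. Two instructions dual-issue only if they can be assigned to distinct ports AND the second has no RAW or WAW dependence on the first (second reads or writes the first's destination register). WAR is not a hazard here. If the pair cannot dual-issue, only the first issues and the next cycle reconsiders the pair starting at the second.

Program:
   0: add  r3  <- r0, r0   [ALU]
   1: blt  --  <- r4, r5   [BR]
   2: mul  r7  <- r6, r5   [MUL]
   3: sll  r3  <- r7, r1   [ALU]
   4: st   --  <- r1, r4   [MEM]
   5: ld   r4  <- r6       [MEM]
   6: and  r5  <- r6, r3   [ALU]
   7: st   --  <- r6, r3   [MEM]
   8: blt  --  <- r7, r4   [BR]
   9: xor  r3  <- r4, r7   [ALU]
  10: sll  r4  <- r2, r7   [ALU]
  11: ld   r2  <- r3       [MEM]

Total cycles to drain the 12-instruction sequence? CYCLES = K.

0. add.ALU+blt.BR @i0+i1  | 2-wide
1. mul.MUL @i2  | RAW r7
2. sll.ALU+st.MEM @i3+i4  | 2-wide
3. ld.MEM+and.ALU @i5+i6  | 2-wide
4. st.MEM @i7  | no-port MEM/BR
5. blt.BR+xor.ALU @i8+i9  | 2-wide
6. sll.ALU+ld.MEM @i10+i11  | 2-wide

CYCLES = 7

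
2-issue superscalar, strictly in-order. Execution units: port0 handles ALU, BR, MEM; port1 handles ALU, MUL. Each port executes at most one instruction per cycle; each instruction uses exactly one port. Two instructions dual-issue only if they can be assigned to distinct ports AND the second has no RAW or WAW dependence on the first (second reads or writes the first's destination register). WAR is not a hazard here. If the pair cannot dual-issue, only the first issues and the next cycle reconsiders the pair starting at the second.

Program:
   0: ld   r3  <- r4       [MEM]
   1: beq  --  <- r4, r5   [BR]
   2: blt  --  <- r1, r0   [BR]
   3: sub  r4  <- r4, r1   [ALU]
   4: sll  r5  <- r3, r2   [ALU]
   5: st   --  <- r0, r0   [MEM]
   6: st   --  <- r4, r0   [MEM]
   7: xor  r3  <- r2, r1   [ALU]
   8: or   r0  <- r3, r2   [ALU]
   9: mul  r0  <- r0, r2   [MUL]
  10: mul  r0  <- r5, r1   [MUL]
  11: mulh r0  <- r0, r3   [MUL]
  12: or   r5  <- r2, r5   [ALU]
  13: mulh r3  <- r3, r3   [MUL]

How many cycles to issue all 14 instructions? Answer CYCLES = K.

CYCLES = 10

t=0 i0:ld.MEM ; no-port MEM/BR
t=1 i1:beq.BR ; no-port BR/BR
t=2 i2+i3:blt.BR;sub.ALU ; pair
t=3 i4+i5:sll.ALU;st.MEM ; pair
t=4 i6+i7:st.MEM;xor.ALU ; pair
t=5 i8:or.ALU ; RAW+WAW r0
t=6 i9:mul.MUL ; no-port MUL/MUL
t=7 i10:mul.MUL ; no-port MUL/MUL
t=8 i11+i12:mulh.MUL;or.ALU ; pair
t=9 i13:mulh.MUL ; tail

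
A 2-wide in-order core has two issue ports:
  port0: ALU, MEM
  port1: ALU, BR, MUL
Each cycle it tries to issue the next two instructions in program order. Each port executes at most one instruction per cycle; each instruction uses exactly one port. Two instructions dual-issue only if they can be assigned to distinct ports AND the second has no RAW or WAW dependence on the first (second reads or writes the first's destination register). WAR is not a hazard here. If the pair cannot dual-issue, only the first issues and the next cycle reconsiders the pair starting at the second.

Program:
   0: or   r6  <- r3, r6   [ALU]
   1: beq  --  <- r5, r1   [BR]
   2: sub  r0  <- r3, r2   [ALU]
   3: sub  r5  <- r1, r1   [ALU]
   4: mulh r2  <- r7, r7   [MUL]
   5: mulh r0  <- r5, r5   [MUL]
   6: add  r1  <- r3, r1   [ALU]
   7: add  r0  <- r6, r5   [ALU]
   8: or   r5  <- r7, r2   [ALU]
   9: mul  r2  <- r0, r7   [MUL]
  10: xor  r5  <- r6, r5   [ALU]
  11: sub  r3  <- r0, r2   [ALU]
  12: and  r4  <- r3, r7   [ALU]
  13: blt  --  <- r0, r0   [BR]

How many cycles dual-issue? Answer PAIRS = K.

PAIRS = 6

#0 head=0: or.ALU+beq.BR i0&i1 dual
#1 head=2: sub.ALU+sub.ALU i2&i3 dual
#2 head=4: mulh.MUL i4 no-port MUL/MUL
#3 head=5: mulh.MUL+add.ALU i5&i6 dual
#4 head=7: add.ALU+or.ALU i7&i8 dual
#5 head=9: mul.MUL+xor.ALU i9&i10 dual
#6 head=11: sub.ALU i11 RAW r3
#7 head=12: and.ALU+blt.BR i12&i13 dual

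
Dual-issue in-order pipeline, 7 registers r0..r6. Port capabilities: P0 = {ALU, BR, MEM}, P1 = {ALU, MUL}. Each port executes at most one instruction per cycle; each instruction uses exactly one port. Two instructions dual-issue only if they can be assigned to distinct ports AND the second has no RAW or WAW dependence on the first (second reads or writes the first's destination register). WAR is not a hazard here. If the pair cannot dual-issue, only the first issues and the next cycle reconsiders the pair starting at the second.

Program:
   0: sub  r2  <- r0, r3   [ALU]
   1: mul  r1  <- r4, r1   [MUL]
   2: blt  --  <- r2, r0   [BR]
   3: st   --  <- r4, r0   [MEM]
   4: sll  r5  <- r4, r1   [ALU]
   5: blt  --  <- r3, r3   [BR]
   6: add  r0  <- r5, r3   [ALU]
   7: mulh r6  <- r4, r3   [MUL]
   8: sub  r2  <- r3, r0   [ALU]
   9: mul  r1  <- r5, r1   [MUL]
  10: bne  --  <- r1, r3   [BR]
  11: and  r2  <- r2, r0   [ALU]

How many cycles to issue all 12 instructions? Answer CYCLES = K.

CYCLES = 7

t=0 i0/i1:sub+mul ; pair
t=1 i2:blt ; no-port BR/MEM
t=2 i3/i4:st+sll ; pair
t=3 i5/i6:blt+add ; pair
t=4 i7/i8:mulh+sub ; pair
t=5 i9:mul ; RAW r1
t=6 i10/i11:bne+and ; pair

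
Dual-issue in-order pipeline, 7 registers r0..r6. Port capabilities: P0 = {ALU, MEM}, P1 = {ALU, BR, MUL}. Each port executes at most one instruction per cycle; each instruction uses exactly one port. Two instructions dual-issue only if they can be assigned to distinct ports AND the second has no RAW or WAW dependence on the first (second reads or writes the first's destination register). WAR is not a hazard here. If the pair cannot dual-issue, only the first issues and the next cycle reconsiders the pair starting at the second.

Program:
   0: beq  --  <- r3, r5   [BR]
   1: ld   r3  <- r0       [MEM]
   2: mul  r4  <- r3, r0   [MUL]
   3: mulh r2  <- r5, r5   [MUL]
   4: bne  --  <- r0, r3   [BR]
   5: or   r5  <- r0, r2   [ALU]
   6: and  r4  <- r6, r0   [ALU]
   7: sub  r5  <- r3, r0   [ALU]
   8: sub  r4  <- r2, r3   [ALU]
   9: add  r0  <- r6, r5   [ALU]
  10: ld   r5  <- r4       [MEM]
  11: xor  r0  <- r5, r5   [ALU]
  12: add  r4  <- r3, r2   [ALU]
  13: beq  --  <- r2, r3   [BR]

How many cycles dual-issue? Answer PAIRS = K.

PAIRS = 5

0. beq.BR/ld.MEM @i0/i1  | dual
1. mul.MUL @i2  | no-port MUL/MUL
2. mulh.MUL @i3  | no-port MUL/BR
3. bne.BR/or.ALU @i4/i5  | dual
4. and.ALU/sub.ALU @i6/i7  | dual
5. sub.ALU/add.ALU @i8/i9  | dual
6. ld.MEM @i10  | RAW r5
7. xor.ALU/add.ALU @i11/i12  | dual
8. beq.BR @i13  | tail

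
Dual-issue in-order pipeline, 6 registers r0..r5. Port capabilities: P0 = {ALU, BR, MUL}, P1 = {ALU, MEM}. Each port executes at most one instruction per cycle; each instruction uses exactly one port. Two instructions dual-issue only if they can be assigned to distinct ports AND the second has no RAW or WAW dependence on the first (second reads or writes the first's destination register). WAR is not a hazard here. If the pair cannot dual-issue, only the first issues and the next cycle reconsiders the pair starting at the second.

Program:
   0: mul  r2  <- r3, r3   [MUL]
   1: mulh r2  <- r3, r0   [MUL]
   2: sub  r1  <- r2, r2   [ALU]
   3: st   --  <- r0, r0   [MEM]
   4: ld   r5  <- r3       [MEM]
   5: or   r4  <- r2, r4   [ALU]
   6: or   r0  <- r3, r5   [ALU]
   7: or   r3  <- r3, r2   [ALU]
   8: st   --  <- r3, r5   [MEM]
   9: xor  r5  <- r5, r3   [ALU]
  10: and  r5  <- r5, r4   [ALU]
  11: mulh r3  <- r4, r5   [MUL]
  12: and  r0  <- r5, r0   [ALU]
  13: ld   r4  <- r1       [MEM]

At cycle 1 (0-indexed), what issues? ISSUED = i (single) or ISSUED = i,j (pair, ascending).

[0] i0  mul.MUL  -- no-port MUL/MUL
[1] i1  mulh.MUL  -- RAW r2
[2] i2,i3  sub.ALU;st.MEM  -- pair
[3] i4,i5  ld.MEM;or.ALU  -- pair
[4] i6,i7  or.ALU;or.ALU  -- pair
[5] i8,i9  st.MEM;xor.ALU  -- pair
[6] i10  and.ALU  -- RAW r5
[7] i11,i12  mulh.MUL;and.ALU  -- pair
[8] i13  ld.MEM  -- tail

ISSUED = 1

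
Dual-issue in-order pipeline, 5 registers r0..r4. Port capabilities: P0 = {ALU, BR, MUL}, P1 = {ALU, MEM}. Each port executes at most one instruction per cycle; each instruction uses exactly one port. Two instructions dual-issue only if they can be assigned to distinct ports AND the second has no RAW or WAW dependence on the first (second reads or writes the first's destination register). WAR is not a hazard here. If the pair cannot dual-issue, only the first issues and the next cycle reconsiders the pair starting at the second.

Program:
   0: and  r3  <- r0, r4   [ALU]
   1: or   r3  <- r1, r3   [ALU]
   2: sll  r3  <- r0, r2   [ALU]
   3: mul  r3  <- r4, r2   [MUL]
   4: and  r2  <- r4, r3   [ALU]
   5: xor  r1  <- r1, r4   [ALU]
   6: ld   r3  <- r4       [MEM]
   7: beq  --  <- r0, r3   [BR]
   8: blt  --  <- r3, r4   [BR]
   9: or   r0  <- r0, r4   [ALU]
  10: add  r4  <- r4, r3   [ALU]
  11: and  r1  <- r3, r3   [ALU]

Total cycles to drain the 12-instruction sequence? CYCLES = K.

t=0 i0:and.ALU ; RAW+WAW r3
t=1 i1:or.ALU ; WAW r3
t=2 i2:sll.ALU ; WAW r3
t=3 i3:mul.MUL ; RAW r3
t=4 i4,i5:and.ALU;xor.ALU ; pair
t=5 i6:ld.MEM ; RAW r3
t=6 i7:beq.BR ; no-port BR/BR
t=7 i8,i9:blt.BR;or.ALU ; pair
t=8 i10,i11:add.ALU;and.ALU ; pair

CYCLES = 9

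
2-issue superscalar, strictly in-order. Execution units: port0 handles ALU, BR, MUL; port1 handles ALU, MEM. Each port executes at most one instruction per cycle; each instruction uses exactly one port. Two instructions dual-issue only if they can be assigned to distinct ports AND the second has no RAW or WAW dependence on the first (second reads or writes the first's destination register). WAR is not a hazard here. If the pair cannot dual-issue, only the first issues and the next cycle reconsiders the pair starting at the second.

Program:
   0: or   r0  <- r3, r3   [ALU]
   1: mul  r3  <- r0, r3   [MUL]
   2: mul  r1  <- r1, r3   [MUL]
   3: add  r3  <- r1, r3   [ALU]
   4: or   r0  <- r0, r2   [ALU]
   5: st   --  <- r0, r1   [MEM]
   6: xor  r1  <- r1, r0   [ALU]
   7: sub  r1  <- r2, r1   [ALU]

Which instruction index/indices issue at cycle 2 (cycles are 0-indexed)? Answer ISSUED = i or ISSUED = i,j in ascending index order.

c0: i0 or.ALU  RAW r0
c1: i1 mul.MUL  no-port MUL/MUL
c2: i2 mul.MUL  RAW r1
c3: i3&i4 add.ALU;or.ALU  pair
c4: i5&i6 st.MEM;xor.ALU  pair
c5: i7 sub.ALU  tail

ISSUED = 2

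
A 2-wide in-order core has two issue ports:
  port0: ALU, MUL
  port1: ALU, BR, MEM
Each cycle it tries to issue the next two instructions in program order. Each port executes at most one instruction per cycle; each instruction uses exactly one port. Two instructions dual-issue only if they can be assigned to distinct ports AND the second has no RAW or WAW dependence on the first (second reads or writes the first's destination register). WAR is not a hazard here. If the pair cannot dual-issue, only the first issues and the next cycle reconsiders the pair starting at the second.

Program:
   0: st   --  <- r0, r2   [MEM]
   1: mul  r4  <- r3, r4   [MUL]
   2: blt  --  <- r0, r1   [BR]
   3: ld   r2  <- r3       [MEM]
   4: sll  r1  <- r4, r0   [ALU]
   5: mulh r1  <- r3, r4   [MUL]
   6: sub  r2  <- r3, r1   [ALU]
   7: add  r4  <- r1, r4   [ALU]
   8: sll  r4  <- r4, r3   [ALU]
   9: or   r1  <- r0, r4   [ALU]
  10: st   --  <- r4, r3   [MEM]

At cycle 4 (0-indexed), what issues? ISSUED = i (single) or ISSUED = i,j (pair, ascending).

ISSUED = 6,7

  cy0 -> i0/i1 (st.MEM/mul.MUL) 2-wide
  cy1 -> i2 (blt.BR) no-port BR/MEM
  cy2 -> i3/i4 (ld.MEM/sll.ALU) 2-wide
  cy3 -> i5 (mulh.MUL) RAW r1
  cy4 -> i6/i7 (sub.ALU/add.ALU) 2-wide
  cy5 -> i8 (sll.ALU) RAW r4
  cy6 -> i9/i10 (or.ALU/st.MEM) 2-wide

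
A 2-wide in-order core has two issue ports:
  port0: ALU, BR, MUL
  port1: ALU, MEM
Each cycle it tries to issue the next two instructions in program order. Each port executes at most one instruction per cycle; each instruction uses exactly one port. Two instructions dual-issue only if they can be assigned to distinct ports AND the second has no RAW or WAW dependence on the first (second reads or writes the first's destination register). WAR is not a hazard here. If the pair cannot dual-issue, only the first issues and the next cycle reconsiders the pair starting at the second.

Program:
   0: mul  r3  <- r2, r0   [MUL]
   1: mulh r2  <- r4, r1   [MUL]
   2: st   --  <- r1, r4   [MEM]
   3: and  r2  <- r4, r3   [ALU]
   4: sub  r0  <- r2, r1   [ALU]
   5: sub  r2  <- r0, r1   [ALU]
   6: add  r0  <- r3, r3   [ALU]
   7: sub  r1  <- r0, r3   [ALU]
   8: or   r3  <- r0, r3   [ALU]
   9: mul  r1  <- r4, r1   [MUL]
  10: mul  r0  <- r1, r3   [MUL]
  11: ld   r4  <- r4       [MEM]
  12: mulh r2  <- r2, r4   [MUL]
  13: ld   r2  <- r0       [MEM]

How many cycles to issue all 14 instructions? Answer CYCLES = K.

t=0 i0:mul.MUL ; no-port MUL/MUL
t=1 i1,i2:mulh.MUL;st.MEM ; 2-wide
t=2 i3:and.ALU ; RAW r2
t=3 i4:sub.ALU ; RAW r0
t=4 i5,i6:sub.ALU;add.ALU ; 2-wide
t=5 i7,i8:sub.ALU;or.ALU ; 2-wide
t=6 i9:mul.MUL ; no-port MUL/MUL
t=7 i10,i11:mul.MUL;ld.MEM ; 2-wide
t=8 i12:mulh.MUL ; WAW r2
t=9 i13:ld.MEM ; tail

CYCLES = 10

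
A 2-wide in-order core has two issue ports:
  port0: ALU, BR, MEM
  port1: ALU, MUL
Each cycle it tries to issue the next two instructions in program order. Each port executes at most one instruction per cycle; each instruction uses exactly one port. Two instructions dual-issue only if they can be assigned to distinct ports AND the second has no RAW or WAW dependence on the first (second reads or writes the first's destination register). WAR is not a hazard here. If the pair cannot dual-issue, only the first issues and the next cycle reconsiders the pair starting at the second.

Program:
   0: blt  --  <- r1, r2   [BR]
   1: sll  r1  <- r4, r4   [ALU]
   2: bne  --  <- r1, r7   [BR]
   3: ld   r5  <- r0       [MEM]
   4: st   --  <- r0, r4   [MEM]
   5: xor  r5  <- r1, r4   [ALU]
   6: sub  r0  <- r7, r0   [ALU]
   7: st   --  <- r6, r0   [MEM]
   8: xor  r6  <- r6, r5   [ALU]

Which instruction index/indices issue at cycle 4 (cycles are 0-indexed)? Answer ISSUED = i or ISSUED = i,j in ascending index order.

ISSUED = 6

[0] i0+i1  blt+sll  -- pair
[1] i2  bne  -- no-port BR/MEM
[2] i3  ld  -- no-port MEM/MEM
[3] i4+i5  st+xor  -- pair
[4] i6  sub  -- RAW r0
[5] i7+i8  st+xor  -- pair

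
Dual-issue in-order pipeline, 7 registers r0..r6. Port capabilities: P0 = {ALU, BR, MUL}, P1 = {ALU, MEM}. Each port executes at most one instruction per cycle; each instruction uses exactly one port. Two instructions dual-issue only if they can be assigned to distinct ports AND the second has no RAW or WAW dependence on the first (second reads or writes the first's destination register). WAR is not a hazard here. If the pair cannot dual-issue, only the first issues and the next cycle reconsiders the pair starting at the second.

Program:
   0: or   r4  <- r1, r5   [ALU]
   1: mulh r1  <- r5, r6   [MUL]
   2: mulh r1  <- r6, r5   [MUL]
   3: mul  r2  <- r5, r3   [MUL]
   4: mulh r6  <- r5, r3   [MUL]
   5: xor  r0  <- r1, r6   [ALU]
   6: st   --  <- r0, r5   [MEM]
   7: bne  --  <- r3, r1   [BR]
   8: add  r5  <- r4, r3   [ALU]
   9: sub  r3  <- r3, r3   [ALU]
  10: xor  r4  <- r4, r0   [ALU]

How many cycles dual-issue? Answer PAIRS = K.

PAIRS = 3

0. or mulh @i0&i1  | dual
1. mulh @i2  | no-port MUL/MUL
2. mul @i3  | no-port MUL/MUL
3. mulh @i4  | RAW r6
4. xor @i5  | RAW r0
5. st bne @i6&i7  | dual
6. add sub @i8&i9  | dual
7. xor @i10  | tail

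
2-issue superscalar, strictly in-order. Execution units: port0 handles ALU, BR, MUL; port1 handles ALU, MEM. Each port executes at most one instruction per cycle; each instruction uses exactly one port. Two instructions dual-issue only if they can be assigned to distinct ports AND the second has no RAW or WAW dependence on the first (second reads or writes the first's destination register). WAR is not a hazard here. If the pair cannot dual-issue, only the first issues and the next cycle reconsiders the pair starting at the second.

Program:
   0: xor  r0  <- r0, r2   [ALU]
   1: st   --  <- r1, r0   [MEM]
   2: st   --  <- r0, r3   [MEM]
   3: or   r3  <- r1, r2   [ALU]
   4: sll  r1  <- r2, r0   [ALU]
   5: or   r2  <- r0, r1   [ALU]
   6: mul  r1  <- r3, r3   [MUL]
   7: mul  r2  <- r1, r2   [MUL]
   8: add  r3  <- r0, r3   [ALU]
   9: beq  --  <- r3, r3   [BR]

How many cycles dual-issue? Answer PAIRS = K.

0. xor.ALU @i0  | RAW r0
1. st.MEM @i1  | no-port MEM/MEM
2. st.MEM or.ALU @i2,i3  | 2-wide
3. sll.ALU @i4  | RAW r1
4. or.ALU mul.MUL @i5,i6  | 2-wide
5. mul.MUL add.ALU @i7,i8  | 2-wide
6. beq.BR @i9  | tail

PAIRS = 3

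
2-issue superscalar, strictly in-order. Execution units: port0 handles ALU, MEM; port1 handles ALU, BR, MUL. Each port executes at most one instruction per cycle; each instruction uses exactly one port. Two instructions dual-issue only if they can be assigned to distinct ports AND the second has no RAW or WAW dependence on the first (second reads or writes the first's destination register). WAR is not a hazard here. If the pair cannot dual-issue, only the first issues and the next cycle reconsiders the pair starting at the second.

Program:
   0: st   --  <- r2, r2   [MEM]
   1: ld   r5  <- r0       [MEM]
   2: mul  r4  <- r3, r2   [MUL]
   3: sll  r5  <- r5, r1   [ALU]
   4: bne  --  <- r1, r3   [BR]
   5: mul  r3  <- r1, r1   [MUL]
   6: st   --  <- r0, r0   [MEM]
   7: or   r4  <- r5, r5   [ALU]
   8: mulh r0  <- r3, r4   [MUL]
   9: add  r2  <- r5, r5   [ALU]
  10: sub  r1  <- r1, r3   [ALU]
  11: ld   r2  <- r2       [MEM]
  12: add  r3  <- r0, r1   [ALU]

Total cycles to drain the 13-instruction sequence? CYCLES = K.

[0] i0  st  -- no-port MEM/MEM
[1] i1/i2  ld+mul  -- dual
[2] i3/i4  sll+bne  -- dual
[3] i5/i6  mul+st  -- dual
[4] i7  or  -- RAW r4
[5] i8/i9  mulh+add  -- dual
[6] i10/i11  sub+ld  -- dual
[7] i12  add  -- tail

CYCLES = 8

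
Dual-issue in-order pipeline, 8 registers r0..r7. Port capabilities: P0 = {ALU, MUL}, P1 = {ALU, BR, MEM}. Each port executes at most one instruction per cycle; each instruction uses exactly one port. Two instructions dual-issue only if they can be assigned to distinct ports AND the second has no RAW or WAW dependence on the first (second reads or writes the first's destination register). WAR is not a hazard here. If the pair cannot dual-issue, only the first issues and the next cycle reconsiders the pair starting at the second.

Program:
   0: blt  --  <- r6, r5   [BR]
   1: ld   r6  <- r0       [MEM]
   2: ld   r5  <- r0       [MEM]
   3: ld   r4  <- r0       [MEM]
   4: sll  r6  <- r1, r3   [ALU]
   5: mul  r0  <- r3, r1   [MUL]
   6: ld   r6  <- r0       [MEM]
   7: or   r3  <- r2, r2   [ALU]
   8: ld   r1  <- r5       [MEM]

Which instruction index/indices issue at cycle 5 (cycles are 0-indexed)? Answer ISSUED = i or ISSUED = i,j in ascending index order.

ISSUED = 6,7

c0: i0 blt.BR  no-port BR/MEM
c1: i1 ld.MEM  no-port MEM/MEM
c2: i2 ld.MEM  no-port MEM/MEM
c3: i3,i4 ld.MEM+sll.ALU  pair
c4: i5 mul.MUL  RAW r0
c5: i6,i7 ld.MEM+or.ALU  pair
c6: i8 ld.MEM  tail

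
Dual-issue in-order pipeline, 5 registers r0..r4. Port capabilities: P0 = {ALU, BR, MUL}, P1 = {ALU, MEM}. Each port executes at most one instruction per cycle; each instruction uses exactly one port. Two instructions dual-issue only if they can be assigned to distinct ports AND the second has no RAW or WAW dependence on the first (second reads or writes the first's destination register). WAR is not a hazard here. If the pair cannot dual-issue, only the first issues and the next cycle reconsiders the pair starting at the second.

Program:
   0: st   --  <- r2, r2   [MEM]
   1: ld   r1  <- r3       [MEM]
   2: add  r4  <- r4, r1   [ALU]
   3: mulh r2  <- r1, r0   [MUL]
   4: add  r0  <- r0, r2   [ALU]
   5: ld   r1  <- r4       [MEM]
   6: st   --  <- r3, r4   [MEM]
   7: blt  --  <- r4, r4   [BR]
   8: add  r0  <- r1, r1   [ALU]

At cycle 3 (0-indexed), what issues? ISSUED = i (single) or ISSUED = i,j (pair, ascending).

0. st.MEM @i0  | no-port MEM/MEM
1. ld.MEM @i1  | RAW r1
2. add.ALU mulh.MUL @i2+i3  | 2-wide
3. add.ALU ld.MEM @i4+i5  | 2-wide
4. st.MEM blt.BR @i6+i7  | 2-wide
5. add.ALU @i8  | tail

ISSUED = 4,5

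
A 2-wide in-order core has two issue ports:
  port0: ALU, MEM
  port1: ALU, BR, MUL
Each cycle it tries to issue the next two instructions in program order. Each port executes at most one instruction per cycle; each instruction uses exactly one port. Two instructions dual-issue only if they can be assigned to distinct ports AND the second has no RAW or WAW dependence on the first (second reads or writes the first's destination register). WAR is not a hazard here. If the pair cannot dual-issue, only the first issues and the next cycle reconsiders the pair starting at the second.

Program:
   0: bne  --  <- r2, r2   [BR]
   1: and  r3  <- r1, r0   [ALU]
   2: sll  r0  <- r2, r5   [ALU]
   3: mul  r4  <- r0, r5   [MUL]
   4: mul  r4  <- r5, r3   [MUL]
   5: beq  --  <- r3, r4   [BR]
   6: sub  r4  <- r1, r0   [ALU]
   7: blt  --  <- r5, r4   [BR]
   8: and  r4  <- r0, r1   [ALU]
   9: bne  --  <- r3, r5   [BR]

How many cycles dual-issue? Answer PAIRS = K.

PAIRS = 3

#0 head=0: bne.BR+and.ALU i0+i1 pair
#1 head=2: sll.ALU i2 RAW r0
#2 head=3: mul.MUL i3 no-port MUL/MUL
#3 head=4: mul.MUL i4 no-port MUL/BR
#4 head=5: beq.BR+sub.ALU i5+i6 pair
#5 head=7: blt.BR+and.ALU i7+i8 pair
#6 head=9: bne.BR i9 tail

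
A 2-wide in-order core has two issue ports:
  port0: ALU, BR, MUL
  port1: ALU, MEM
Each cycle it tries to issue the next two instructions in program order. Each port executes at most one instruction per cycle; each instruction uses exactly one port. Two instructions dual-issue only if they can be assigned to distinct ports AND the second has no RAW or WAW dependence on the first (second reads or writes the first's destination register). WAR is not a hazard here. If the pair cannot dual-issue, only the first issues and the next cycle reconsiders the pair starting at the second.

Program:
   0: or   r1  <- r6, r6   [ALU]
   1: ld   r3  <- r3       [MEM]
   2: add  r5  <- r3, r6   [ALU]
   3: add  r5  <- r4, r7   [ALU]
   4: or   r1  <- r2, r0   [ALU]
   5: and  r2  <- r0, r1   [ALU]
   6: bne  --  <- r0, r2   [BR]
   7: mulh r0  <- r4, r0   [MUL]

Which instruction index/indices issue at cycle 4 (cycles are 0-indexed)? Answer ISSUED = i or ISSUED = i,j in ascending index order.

  cy0 -> i0+i1 (or.ALU;ld.MEM) dual
  cy1 -> i2 (add.ALU) WAW r5
  cy2 -> i3+i4 (add.ALU;or.ALU) dual
  cy3 -> i5 (and.ALU) RAW r2
  cy4 -> i6 (bne.BR) no-port BR/MUL
  cy5 -> i7 (mulh.MUL) tail

ISSUED = 6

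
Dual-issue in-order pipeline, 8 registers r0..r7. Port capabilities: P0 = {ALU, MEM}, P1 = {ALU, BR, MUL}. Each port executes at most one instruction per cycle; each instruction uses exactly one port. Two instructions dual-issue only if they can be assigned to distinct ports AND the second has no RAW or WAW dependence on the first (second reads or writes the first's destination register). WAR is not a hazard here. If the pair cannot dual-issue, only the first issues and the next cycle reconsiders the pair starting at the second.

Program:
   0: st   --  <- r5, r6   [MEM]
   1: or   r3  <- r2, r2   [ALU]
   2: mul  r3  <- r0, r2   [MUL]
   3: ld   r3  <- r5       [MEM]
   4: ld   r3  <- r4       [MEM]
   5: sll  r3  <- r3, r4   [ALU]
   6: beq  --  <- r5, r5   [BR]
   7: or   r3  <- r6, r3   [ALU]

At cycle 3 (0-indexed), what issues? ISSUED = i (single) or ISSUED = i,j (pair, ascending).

ISSUED = 4

c0: i0&i1 st.MEM+or.ALU  2-wide
c1: i2 mul.MUL  WAW r3
c2: i3 ld.MEM  no-port MEM/MEM
c3: i4 ld.MEM  RAW+WAW r3
c4: i5&i6 sll.ALU+beq.BR  2-wide
c5: i7 or.ALU  tail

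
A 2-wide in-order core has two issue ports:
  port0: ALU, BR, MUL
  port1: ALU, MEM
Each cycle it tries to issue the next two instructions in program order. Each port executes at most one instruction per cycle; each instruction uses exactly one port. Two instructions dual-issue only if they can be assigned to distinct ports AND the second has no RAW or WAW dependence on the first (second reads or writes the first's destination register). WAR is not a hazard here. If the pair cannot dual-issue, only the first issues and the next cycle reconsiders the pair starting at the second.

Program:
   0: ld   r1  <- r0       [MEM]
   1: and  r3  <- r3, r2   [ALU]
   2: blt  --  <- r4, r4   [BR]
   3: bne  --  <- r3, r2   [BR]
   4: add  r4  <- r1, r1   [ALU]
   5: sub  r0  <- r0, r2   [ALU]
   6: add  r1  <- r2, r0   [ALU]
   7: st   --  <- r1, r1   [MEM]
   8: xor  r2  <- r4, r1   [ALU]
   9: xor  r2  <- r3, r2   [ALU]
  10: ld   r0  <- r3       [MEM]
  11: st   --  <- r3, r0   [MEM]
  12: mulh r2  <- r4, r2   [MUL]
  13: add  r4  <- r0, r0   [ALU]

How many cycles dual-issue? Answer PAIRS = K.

[0] i0/i1  ld+and  -- pair
[1] i2  blt  -- no-port BR/BR
[2] i3/i4  bne+add  -- pair
[3] i5  sub  -- RAW r0
[4] i6  add  -- RAW r1
[5] i7/i8  st+xor  -- pair
[6] i9/i10  xor+ld  -- pair
[7] i11/i12  st+mulh  -- pair
[8] i13  add  -- tail

PAIRS = 5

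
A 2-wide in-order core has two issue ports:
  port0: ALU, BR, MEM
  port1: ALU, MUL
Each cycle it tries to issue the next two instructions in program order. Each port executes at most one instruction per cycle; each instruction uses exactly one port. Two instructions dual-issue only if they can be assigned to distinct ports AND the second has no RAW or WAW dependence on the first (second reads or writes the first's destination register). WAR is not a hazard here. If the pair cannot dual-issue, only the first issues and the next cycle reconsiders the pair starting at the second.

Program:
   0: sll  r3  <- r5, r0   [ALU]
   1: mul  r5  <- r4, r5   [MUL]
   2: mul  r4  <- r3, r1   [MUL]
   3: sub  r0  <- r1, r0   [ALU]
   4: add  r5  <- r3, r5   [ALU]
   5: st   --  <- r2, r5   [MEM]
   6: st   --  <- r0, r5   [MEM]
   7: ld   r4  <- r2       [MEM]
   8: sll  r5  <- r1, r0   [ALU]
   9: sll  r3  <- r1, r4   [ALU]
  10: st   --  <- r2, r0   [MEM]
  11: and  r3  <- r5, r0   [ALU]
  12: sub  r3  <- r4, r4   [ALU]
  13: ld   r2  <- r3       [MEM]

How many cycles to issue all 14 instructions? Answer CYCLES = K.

  cy0 -> i0&i1 (sll.ALU mul.MUL) dual
  cy1 -> i2&i3 (mul.MUL sub.ALU) dual
  cy2 -> i4 (add.ALU) RAW r5
  cy3 -> i5 (st.MEM) no-port MEM/MEM
  cy4 -> i6 (st.MEM) no-port MEM/MEM
  cy5 -> i7&i8 (ld.MEM sll.ALU) dual
  cy6 -> i9&i10 (sll.ALU st.MEM) dual
  cy7 -> i11 (and.ALU) WAW r3
  cy8 -> i12 (sub.ALU) RAW r3
  cy9 -> i13 (ld.MEM) tail

CYCLES = 10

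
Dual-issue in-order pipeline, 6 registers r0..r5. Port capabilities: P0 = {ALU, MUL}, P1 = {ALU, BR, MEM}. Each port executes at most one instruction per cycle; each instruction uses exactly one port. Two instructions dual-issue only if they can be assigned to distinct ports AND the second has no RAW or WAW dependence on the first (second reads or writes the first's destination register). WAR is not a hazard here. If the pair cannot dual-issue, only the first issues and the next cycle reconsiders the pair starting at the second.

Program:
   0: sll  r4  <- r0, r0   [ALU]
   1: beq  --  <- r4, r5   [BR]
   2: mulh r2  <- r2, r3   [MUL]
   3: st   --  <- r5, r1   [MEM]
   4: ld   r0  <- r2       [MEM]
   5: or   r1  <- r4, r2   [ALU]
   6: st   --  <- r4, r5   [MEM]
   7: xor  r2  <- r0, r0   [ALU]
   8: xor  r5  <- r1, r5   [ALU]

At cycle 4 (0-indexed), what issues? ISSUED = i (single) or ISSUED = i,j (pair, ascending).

ISSUED = 6,7

  cy0 -> i0 (sll) RAW r4
  cy1 -> i1/i2 (beq/mulh) 2-wide
  cy2 -> i3 (st) no-port MEM/MEM
  cy3 -> i4/i5 (ld/or) 2-wide
  cy4 -> i6/i7 (st/xor) 2-wide
  cy5 -> i8 (xor) tail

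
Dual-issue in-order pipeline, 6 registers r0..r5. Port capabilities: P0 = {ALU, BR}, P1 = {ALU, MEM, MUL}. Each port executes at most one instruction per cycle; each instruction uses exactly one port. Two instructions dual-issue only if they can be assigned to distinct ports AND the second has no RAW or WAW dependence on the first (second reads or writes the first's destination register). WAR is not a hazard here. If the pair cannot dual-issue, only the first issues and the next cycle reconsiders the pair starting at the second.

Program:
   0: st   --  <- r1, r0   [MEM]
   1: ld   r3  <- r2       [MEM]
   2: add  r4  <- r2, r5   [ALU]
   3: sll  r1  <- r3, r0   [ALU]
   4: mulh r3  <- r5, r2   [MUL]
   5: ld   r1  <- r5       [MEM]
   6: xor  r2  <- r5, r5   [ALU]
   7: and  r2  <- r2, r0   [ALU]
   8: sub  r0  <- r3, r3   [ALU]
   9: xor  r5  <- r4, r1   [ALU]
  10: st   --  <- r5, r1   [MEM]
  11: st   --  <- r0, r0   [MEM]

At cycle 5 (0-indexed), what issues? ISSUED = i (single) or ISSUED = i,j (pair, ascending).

ISSUED = 9

#0 head=0: st i0 no-port MEM/MEM
#1 head=1: ld;add i1,i2 dual
#2 head=3: sll;mulh i3,i4 dual
#3 head=5: ld;xor i5,i6 dual
#4 head=7: and;sub i7,i8 dual
#5 head=9: xor i9 RAW r5
#6 head=10: st i10 no-port MEM/MEM
#7 head=11: st i11 tail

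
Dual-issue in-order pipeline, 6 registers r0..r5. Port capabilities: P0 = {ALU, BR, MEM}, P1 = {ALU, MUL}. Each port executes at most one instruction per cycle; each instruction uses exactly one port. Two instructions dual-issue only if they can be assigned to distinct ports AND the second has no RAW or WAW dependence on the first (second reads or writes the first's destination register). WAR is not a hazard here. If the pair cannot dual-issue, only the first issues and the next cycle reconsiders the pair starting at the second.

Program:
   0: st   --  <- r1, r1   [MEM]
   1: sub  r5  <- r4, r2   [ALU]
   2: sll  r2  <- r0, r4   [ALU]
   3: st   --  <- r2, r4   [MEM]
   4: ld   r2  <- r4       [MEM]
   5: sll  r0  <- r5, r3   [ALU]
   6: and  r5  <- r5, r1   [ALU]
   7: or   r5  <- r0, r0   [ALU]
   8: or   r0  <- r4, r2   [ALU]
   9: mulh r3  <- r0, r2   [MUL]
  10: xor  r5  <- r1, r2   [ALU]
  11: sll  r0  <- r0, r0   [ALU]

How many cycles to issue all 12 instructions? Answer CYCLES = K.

0. st/sub @i0+i1  | 2-wide
1. sll @i2  | RAW r2
2. st @i3  | no-port MEM/MEM
3. ld/sll @i4+i5  | 2-wide
4. and @i6  | WAW r5
5. or/or @i7+i8  | 2-wide
6. mulh/xor @i9+i10  | 2-wide
7. sll @i11  | tail

CYCLES = 8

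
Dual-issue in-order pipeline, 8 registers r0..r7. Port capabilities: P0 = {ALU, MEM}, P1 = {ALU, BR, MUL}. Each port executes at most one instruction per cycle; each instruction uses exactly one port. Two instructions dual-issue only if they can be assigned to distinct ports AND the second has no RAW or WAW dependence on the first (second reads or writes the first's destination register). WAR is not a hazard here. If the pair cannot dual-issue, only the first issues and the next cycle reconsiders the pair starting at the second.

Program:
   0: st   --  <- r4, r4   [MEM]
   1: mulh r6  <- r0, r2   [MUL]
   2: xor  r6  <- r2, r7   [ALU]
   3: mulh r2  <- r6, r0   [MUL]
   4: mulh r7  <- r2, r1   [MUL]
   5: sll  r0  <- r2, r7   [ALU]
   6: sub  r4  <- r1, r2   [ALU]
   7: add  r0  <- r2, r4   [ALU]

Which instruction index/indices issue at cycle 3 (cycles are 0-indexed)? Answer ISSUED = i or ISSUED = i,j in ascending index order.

ISSUED = 4

  cy0 -> i0,i1 (st/mulh) 2-wide
  cy1 -> i2 (xor) RAW r6
  cy2 -> i3 (mulh) no-port MUL/MUL
  cy3 -> i4 (mulh) RAW r7
  cy4 -> i5,i6 (sll/sub) 2-wide
  cy5 -> i7 (add) tail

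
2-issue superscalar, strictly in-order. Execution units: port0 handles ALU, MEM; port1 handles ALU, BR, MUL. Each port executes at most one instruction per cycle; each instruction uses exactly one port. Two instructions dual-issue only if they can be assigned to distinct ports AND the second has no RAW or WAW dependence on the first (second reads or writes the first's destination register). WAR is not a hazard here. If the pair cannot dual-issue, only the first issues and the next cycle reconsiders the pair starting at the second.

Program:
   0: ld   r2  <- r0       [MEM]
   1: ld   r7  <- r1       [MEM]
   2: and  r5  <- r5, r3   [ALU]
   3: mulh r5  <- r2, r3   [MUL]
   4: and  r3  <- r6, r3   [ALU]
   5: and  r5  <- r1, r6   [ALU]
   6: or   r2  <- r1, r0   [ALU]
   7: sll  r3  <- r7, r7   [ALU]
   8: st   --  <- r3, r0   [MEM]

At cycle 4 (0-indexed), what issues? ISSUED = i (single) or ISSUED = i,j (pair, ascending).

ISSUED = 7

#0 head=0: ld.MEM i0 no-port MEM/MEM
#1 head=1: ld.MEM/and.ALU i1&i2 dual
#2 head=3: mulh.MUL/and.ALU i3&i4 dual
#3 head=5: and.ALU/or.ALU i5&i6 dual
#4 head=7: sll.ALU i7 RAW r3
#5 head=8: st.MEM i8 tail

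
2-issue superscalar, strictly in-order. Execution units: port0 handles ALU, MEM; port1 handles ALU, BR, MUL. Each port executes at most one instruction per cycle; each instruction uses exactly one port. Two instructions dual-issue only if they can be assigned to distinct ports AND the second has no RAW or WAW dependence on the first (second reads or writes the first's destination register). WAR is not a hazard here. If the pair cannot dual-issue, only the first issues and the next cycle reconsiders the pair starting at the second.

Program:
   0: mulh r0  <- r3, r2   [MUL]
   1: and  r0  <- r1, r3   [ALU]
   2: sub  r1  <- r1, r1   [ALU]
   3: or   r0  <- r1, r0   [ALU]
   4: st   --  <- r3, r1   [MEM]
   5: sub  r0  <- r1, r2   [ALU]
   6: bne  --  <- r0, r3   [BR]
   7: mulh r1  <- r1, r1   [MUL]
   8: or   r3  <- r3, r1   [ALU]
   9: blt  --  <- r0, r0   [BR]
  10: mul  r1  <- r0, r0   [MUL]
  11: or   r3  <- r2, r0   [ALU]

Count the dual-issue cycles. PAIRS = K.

0. mulh.MUL @i0  | WAW r0
1. and.ALU sub.ALU @i1/i2  | 2-wide
2. or.ALU st.MEM @i3/i4  | 2-wide
3. sub.ALU @i5  | RAW r0
4. bne.BR @i6  | no-port BR/MUL
5. mulh.MUL @i7  | RAW r1
6. or.ALU blt.BR @i8/i9  | 2-wide
7. mul.MUL or.ALU @i10/i11  | 2-wide

PAIRS = 4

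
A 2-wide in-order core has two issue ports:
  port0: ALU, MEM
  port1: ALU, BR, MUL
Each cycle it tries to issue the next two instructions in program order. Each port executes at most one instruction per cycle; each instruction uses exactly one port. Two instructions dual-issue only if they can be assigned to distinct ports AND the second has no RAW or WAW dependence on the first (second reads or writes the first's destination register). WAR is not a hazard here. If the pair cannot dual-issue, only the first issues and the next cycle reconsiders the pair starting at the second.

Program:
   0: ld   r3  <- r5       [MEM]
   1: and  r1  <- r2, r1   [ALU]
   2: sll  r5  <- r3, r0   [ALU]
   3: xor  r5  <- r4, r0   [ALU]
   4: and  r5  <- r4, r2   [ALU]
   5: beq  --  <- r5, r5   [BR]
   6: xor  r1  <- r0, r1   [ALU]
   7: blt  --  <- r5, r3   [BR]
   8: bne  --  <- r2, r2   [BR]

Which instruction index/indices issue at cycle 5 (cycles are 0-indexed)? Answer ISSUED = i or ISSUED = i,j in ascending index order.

#0 head=0: ld.MEM and.ALU i0&i1 2-wide
#1 head=2: sll.ALU i2 WAW r5
#2 head=3: xor.ALU i3 WAW r5
#3 head=4: and.ALU i4 RAW r5
#4 head=5: beq.BR xor.ALU i5&i6 2-wide
#5 head=7: blt.BR i7 no-port BR/BR
#6 head=8: bne.BR i8 tail

ISSUED = 7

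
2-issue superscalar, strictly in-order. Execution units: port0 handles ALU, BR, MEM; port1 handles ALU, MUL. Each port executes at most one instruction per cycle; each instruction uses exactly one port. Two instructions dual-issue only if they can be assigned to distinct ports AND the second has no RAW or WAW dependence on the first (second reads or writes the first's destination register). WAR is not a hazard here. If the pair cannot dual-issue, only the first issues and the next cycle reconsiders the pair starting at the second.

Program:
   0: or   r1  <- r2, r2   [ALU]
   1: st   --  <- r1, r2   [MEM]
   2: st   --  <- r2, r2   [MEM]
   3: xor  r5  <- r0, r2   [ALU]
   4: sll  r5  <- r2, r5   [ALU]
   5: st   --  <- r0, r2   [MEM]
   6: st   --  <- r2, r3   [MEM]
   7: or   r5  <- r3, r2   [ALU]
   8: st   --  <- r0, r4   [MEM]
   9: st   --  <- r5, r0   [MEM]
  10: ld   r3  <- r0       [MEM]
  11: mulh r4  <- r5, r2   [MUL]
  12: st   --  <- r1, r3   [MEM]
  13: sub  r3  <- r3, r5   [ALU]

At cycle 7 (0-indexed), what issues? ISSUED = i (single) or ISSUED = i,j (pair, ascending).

ISSUED = 10,11

c0: i0 or  RAW r1
c1: i1 st  no-port MEM/MEM
c2: i2+i3 st/xor  2-wide
c3: i4+i5 sll/st  2-wide
c4: i6+i7 st/or  2-wide
c5: i8 st  no-port MEM/MEM
c6: i9 st  no-port MEM/MEM
c7: i10+i11 ld/mulh  2-wide
c8: i12+i13 st/sub  2-wide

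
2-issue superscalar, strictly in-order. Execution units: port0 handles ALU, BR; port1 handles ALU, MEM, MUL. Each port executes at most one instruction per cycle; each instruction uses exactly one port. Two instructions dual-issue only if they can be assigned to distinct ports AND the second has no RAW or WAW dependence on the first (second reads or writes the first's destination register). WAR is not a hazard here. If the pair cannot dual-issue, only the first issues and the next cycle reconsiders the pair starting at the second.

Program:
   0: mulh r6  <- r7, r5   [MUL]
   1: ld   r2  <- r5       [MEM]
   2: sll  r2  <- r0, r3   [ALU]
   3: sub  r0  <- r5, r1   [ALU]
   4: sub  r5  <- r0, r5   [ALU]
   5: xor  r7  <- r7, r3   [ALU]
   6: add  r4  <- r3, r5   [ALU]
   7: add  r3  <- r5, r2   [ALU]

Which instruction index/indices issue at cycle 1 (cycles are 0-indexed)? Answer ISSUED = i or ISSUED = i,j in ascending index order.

ISSUED = 1

[0] i0  mulh.MUL  -- no-port MUL/MEM
[1] i1  ld.MEM  -- WAW r2
[2] i2/i3  sll.ALU;sub.ALU  -- dual
[3] i4/i5  sub.ALU;xor.ALU  -- dual
[4] i6/i7  add.ALU;add.ALU  -- dual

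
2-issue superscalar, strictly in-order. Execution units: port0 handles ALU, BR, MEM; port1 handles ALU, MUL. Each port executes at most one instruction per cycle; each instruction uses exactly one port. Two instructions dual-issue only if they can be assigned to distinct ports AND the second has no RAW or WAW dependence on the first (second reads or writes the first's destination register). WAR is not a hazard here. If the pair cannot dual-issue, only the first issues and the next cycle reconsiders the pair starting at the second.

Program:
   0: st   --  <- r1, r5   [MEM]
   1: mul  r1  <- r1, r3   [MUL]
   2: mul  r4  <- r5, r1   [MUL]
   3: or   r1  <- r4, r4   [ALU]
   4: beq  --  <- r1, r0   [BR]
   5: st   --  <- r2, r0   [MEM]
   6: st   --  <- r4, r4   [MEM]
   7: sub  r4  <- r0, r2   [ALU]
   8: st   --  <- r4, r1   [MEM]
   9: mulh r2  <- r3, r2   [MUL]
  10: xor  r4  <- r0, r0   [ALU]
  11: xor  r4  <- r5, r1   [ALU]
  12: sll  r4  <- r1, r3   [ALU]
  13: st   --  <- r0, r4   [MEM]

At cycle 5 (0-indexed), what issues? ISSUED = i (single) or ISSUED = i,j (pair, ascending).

  cy0 -> i0/i1 (st+mul) pair
  cy1 -> i2 (mul) RAW r4
  cy2 -> i3 (or) RAW r1
  cy3 -> i4 (beq) no-port BR/MEM
  cy4 -> i5 (st) no-port MEM/MEM
  cy5 -> i6/i7 (st+sub) pair
  cy6 -> i8/i9 (st+mulh) pair
  cy7 -> i10 (xor) WAW r4
  cy8 -> i11 (xor) WAW r4
  cy9 -> i12 (sll) RAW r4
  cy10 -> i13 (st) tail

ISSUED = 6,7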